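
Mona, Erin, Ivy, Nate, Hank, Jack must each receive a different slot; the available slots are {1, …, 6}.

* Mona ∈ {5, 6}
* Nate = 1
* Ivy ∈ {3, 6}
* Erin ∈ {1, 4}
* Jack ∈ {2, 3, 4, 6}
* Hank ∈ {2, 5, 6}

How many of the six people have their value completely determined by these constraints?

Nate has just one choice, so Nate = 1. Eliminate 1 elsewhere: Erin.
Erin must be 4 (only option left). Eliminate 4 elsewhere: Jack.
Determined: Erin=4, Nate=1. The other people each still have more than one consistent value. That makes 2.

2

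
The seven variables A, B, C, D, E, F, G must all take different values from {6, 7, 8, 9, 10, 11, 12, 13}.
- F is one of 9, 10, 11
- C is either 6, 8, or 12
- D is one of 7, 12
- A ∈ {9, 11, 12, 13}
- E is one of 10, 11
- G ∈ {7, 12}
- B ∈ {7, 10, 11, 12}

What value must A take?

The 2 variables D and G are confined to {7, 12}, which locks those values in; drop them from A, B, C.
B and E share exactly the 2 values {10, 11}; by pigeonhole those values go to them, so strike 10, 11 from A, F.
F must be 9 (only option left). Remove 9 from A.
So A = 13.

13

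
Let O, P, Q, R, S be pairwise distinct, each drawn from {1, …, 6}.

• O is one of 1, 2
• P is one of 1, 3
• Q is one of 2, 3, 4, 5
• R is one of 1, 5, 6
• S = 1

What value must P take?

3

S must be 1 (only option left). Eliminate 1 elsewhere: O, P, R.
So P = 3.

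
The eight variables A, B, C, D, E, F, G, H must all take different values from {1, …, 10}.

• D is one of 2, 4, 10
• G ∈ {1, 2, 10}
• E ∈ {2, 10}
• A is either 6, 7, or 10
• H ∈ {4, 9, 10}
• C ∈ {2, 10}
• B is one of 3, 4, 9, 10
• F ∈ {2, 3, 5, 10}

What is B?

3

C and E between them cover only {2, 10} — a naked pair. Remove those values from A, B, D, F, G, H.
That leaves D = 4. Strike 4 from B, H.
G's domain is down to {1}, so G = 1.
H must be 9 (only option left). So B can't be 9.
So B = 3.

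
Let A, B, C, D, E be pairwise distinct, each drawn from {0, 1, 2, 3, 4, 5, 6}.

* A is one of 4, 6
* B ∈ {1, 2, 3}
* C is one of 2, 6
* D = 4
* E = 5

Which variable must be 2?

D's domain is down to {4}, so D = 4. Strike 4 from A.
E's domain is down to {5}, so E = 5.
A's domain is down to {6}, so A = 6. Strike 6 from C.
So 2 goes to C.

C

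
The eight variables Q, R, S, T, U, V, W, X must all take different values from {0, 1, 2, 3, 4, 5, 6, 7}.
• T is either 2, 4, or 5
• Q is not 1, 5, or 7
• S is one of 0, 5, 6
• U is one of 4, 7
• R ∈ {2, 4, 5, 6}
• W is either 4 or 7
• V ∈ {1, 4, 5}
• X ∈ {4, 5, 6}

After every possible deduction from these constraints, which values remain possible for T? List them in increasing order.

The 8 variables draw from only 8 values {0, 1, 2, 3, 4, 5, 6, 7}, so each is used; only V can be 1, hence V = 1.
Among the 7 still-open variables, 3 fits only Q (and all 7 values in {0, 2, 3, 4, 5, 6, 7} must be used), so Q = 3.
Among the 6 still-open variables, 0 fits only S (and all 6 values in {0, 2, 4, 5, 6, 7} must be used), so S = 0.
The 2 variables U and W are confined to {4, 7}, which locks those values in; drop them from R, T, X.
No further eliminations apply; T can still be any of 2, 5.

2, 5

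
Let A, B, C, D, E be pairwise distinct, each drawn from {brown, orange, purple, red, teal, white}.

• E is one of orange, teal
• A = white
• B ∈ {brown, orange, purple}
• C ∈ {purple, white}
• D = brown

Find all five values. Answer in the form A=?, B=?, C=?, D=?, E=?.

A has just one choice, so A = white. Strike white from C.
C's domain is down to {purple}, so C = purple. Strike purple from B.
D has just one choice, so D = brown. Strike brown from B.
That leaves B = orange. Eliminate orange elsewhere: E.
That leaves E = teal.

A=white, B=orange, C=purple, D=brown, E=teal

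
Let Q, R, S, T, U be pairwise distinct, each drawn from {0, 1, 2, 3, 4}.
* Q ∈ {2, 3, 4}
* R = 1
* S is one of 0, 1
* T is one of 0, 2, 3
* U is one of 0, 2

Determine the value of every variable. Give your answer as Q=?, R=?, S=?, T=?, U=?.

R's domain is down to {1}, so R = 1. Remove 1 from S.
S must be 0 (only option left). Eliminate 0 elsewhere: T, U.
U must be 2 (only option left). Strike 2 from Q, T.
T's domain is down to {3}, so T = 3. Eliminate 3 elsewhere: Q.
Q has just one choice, so Q = 4.

Q=4, R=1, S=0, T=3, U=2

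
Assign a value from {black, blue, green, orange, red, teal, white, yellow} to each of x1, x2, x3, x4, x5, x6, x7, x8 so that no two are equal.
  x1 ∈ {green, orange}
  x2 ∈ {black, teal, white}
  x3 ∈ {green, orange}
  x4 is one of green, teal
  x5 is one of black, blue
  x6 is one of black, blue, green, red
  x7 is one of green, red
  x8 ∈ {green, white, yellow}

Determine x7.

The 8 variables together cover exactly {black, blue, green, orange, red, teal, white, yellow} — 8 values for 8 variables — and yellow appears only in x8's list, so x8 = yellow.
The 7 still-open variables together cover exactly {black, blue, green, orange, red, teal, white} — 7 values for 7 variables — and white appears only in x2's list, so x2 = white.
The 6 still-open variables draw from only 6 values {black, blue, green, orange, red, teal}, so each is used; only x4 can be teal, hence x4 = teal.
The 2 variables x1 and x3 are confined to {green, orange}, which locks those values in; drop them from x6, x7.
So x7 = red.

red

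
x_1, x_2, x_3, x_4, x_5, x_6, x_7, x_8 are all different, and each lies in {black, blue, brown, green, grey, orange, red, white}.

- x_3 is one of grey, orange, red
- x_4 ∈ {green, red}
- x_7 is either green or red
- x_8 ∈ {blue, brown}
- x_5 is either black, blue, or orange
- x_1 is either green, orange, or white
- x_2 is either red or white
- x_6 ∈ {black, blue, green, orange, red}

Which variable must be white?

x_2

The 8 variables draw from only 8 values {black, blue, brown, green, grey, orange, red, white}, so each is used; only x_8 can be brown, hence x_8 = brown.
Among the 7 still-open variables, grey fits only x_3 (and all 7 values in {black, blue, green, grey, orange, red, white} must be used), so x_3 = grey.
x_4 and x_7 between them cover only {green, red} — a naked pair. Remove those values from x_1, x_2, x_6.
So white goes to x_2.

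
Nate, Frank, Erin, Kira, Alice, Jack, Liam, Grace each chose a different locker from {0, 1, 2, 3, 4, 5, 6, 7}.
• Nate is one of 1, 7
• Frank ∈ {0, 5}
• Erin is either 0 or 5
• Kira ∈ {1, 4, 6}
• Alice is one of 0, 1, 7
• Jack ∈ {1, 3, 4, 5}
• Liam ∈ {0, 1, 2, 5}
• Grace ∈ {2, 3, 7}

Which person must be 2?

The 8 variables draw from only 8 values {0, 1, 2, 3, 4, 5, 6, 7}, so each is used; only Kira can be 6, hence Kira = 6.
The 7 still-open variables draw from only 7 values {0, 1, 2, 3, 4, 5, 7}, so each is used; only Jack can be 4, hence Jack = 4.
Among the 6 still-open variables, 3 fits only Grace (and all 6 values in {0, 1, 2, 3, 5, 7} must be used), so Grace = 3.
Among the 5 still-open variables, 2 fits only Liam (and all 5 values in {0, 1, 2, 5, 7} must be used), so Liam = 2.

Liam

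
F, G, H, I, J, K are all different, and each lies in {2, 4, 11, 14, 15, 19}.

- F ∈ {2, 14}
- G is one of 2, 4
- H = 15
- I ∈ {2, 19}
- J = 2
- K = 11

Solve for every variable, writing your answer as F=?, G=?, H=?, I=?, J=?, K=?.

H must be 15 (only option left).
J must be 2 (only option left). Strike 2 from F, G, I.
K's domain is down to {11}, so K = 11.
That leaves F = 14.
That leaves G = 4.
That leaves I = 19.

F=14, G=4, H=15, I=19, J=2, K=11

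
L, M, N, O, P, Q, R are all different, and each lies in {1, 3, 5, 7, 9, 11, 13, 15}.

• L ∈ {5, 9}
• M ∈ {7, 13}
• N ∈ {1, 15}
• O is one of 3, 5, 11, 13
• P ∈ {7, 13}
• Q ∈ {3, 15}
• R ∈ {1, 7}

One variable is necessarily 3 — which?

M and P between them cover only {7, 13} — a naked pair. Remove those values from O, R.
R must be 1 (only option left). Eliminate 1 elsewhere: N.
N must be 15 (only option left). Remove 15 from Q.
So 3 goes to Q.

Q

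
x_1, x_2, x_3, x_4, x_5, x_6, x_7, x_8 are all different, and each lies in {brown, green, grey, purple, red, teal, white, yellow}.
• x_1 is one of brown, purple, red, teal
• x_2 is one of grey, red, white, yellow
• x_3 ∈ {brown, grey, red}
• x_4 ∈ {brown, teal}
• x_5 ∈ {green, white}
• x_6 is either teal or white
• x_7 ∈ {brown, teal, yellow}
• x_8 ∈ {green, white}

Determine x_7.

Among the 8 variables, purple fits only x_1 (and all 8 values in {brown, green, grey, purple, red, teal, white, yellow} must be used), so x_1 = purple.
The 2 variables x_5 and x_8 are confined to {green, white}, which locks those values in; drop them from x_2, x_6.
x_6 has just one choice, so x_6 = teal. Strike teal from x_4, x_7.
x_4's domain is down to {brown}, so x_4 = brown. Eliminate brown elsewhere: x_3, x_7.
So x_7 = yellow.

yellow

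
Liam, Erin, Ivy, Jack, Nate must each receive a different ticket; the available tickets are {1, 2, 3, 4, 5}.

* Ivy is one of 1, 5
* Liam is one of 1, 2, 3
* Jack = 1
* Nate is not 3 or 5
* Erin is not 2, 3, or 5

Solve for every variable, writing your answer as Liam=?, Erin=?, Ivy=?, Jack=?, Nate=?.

Jack has just one choice, so Jack = 1. Strike 1 from Liam, Erin, Ivy, Nate.
That leaves Erin = 4. So Nate can't be 4.
Ivy has just one choice, so Ivy = 5.
Nate has just one choice, so Nate = 2. Strike 2 from Liam.
Liam has just one choice, so Liam = 3.

Liam=3, Erin=4, Ivy=5, Jack=1, Nate=2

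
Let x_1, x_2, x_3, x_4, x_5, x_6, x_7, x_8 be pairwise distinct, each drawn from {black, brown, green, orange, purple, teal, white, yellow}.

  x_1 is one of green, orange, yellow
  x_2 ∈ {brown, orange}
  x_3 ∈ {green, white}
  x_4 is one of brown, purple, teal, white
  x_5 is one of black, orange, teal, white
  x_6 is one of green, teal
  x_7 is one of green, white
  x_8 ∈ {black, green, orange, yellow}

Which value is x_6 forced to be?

The 8 variables draw from only 8 values {black, brown, green, orange, purple, teal, white, yellow}, so each is used; only x_4 can be purple, hence x_4 = purple.
The 7 still-open variables draw from only 7 values {black, brown, green, orange, teal, white, yellow}, so each is used; only x_2 can be brown, hence x_2 = brown.
x_3 and x_7 share exactly the 2 values {green, white}; by pigeonhole those values go to them, so strike green, white from x_1, x_5, x_6, x_8.
So x_6 = teal.

teal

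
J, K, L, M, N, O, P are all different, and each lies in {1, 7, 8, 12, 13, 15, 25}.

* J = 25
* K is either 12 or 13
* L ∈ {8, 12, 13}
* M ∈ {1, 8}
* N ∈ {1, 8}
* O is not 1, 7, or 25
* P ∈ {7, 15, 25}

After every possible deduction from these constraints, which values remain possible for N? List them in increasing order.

1, 8

J's domain is down to {25}, so J = 25. Strike 25 from P.
Among the 6 still-open variables, 7 fits only P (and all 6 values in {1, 7, 8, 12, 13, 15} must be used), so P = 7.
The 5 still-open variables draw from only 5 values {1, 8, 12, 13, 15}, so each is used; only O can be 15, hence O = 15.
M and N between them cover only {1, 8} — a naked pair. Remove those values from L.
No further eliminations apply; N can still be any of 1, 8.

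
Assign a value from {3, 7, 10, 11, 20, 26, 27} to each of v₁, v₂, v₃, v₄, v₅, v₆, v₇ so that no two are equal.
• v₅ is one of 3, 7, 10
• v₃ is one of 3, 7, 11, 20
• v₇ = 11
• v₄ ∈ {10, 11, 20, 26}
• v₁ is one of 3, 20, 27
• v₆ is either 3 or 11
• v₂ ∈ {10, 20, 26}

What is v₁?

v₇'s domain is down to {11}, so v₇ = 11. Remove 11 from v₃, v₄, v₆.
v₆ has just one choice, so v₆ = 3. Strike 3 from v₁, v₃, v₅.
The 5 still-open variables together cover exactly {7, 10, 20, 26, 27} — 5 values for 5 variables — and 27 appears only in v₁'s list, so v₁ = 27.

27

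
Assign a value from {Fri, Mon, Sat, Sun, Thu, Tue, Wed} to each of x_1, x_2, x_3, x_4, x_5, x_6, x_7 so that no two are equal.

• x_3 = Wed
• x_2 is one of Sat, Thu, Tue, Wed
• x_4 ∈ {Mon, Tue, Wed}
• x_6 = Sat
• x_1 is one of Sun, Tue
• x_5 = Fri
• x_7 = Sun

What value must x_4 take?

x_3's domain is down to {Wed}, so x_3 = Wed. Eliminate Wed elsewhere: x_2, x_4.
x_5's domain is down to {Fri}, so x_5 = Fri.
That leaves x_6 = Sat. Remove Sat from x_2.
x_7's domain is down to {Sun}, so x_7 = Sun. Strike Sun from x_1.
x_1 has just one choice, so x_1 = Tue. Eliminate Tue elsewhere: x_2, x_4.
So x_4 = Mon.

Mon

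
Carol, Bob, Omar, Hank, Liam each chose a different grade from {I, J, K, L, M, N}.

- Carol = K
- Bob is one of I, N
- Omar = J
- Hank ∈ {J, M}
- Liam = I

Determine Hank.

M

Carol must be K (only option left).
Omar has just one choice, so Omar = J. Eliminate J elsewhere: Hank.
So Hank = M.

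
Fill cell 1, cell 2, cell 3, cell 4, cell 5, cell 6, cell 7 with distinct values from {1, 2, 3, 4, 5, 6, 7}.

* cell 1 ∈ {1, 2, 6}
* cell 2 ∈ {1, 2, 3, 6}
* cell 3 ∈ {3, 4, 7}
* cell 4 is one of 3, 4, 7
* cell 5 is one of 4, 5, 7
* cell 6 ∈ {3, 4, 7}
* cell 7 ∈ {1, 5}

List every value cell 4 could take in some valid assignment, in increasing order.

cell 3, cell 4, cell 6 share exactly the 3 values {3, 4, 7}; by pigeonhole those values go to them, so strike 3, 4, 7 from cell 2, cell 5.
cell 5's domain is down to {5}, so cell 5 = 5. Remove 5 from cell 7.
cell 7 has just one choice, so cell 7 = 1. Remove 1 from cell 1, cell 2.
No further eliminations apply; cell 4 can still be any of 3, 4, 7.

3, 4, 7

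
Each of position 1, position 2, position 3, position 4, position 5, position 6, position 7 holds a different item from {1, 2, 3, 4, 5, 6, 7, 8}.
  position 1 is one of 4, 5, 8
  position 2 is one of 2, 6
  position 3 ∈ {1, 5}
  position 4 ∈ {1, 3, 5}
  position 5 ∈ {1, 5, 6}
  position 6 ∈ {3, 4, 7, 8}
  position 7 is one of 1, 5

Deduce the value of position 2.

position 3 and position 7 between them cover only {1, 5} — a naked pair. Remove those values from position 1, position 4, position 5.
That leaves position 4 = 3. Eliminate 3 elsewhere: position 6.
That leaves position 5 = 6. Strike 6 from position 2.
So position 2 = 2.

2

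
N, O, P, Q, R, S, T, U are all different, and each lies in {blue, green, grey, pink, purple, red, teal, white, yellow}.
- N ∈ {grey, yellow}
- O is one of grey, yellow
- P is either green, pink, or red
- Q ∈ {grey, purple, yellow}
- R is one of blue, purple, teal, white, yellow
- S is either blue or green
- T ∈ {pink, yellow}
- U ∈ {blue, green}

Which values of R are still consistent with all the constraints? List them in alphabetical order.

The 2 variables N and O are confined to {grey, yellow}, which locks those values in; drop them from Q, R, T.
Q must be purple (only option left). Strike purple from R.
T has just one choice, so T = pink. Strike pink from P.
S and U between them cover only {blue, green} — a naked pair. Remove those values from P, R.
P must be red (only option left).
No further eliminations apply; R can still be any of teal, white.

teal, white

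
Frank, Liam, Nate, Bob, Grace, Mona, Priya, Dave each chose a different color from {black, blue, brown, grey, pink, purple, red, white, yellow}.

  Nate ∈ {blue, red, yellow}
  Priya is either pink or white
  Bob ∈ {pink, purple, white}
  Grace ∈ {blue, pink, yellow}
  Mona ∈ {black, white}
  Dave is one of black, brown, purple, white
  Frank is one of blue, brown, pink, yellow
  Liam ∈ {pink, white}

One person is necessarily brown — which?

Dave

The 8 variables draw from only 8 values {black, blue, brown, pink, purple, red, white, yellow}, so each is used; only Nate can be red, hence Nate = red.
The 2 variables Liam and Priya are confined to {pink, white}, which locks those values in; drop them from Frank, Bob, Grace, Mona, Dave.
That leaves Bob = purple. Strike purple from Dave.
Mona has just one choice, so Mona = black. Eliminate black elsewhere: Dave.
So brown goes to Dave.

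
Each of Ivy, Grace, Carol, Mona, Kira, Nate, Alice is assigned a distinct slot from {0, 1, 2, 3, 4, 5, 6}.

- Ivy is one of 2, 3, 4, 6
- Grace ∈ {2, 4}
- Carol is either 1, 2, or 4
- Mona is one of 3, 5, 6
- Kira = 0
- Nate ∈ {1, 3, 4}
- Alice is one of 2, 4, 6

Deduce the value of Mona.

Kira's domain is down to {0}, so Kira = 0.
Among the 6 still-open variables, 5 fits only Mona (and all 6 values in {1, 2, 3, 4, 5, 6} must be used), so Mona = 5.

5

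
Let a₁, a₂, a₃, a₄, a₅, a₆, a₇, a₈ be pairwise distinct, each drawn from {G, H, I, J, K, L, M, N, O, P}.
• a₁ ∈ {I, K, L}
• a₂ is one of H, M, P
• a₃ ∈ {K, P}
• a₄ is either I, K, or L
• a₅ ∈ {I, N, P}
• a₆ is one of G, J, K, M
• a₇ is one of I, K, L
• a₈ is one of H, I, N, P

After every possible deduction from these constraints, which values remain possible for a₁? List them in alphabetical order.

I, K, L

The 3 variables a₁, a₄, a₇ are confined to {I, K, L}, which locks those values in; drop them from a₃, a₅, a₆, a₈.
a₃ has just one choice, so a₃ = P. Remove P from a₂, a₅, a₈.
That leaves a₅ = N. So a₈ can't be N.
a₈'s domain is down to {H}, so a₈ = H. Strike H from a₂.
a₂ has just one choice, so a₂ = M. So a₆ can't be M.
No further eliminations apply; a₁ can still be any of I, K, L.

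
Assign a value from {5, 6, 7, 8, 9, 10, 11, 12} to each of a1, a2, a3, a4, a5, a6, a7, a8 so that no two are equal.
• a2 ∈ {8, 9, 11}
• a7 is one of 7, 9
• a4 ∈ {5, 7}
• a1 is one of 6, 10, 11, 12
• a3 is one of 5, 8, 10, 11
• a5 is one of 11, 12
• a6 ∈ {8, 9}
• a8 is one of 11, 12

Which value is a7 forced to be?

The 8 variables together cover exactly {5, 6, 7, 8, 9, 10, 11, 12} — 8 values for 8 variables — and 6 appears only in a1's list, so a1 = 6.
The 7 still-open variables together cover exactly {5, 7, 8, 9, 10, 11, 12} — 7 values for 7 variables — and 10 appears only in a3's list, so a3 = 10.
Among the 6 still-open variables, 5 fits only a4 (and all 6 values in {5, 7, 8, 9, 11, 12} must be used), so a4 = 5.
Among the 5 still-open variables, 7 fits only a7 (and all 5 values in {7, 8, 9, 11, 12} must be used), so a7 = 7.

7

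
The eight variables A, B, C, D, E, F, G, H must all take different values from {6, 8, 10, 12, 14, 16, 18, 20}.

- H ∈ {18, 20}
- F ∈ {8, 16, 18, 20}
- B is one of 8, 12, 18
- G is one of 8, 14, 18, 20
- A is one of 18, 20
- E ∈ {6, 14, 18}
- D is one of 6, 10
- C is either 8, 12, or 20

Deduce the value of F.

The 8 variables together cover exactly {6, 8, 10, 12, 14, 16, 18, 20} — 8 values for 8 variables — and 10 appears only in D's list, so D = 10.
The 7 still-open variables together cover exactly {6, 8, 12, 14, 16, 18, 20} — 7 values for 7 variables — and 6 appears only in E's list, so E = 6.
The 6 still-open variables draw from only 6 values {8, 12, 14, 16, 18, 20}, so each is used; only G can be 14, hence G = 14.
Among the 5 still-open variables, 16 fits only F (and all 5 values in {8, 12, 16, 18, 20} must be used), so F = 16.

16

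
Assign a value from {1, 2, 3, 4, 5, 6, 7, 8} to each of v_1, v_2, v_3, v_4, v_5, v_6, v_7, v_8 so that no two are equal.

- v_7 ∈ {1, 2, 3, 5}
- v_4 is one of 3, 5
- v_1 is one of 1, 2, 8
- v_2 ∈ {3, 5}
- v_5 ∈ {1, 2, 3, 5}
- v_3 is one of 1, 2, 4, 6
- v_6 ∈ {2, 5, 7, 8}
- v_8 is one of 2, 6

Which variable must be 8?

The 8 variables draw from only 8 values {1, 2, 3, 4, 5, 6, 7, 8}, so each is used; only v_3 can be 4, hence v_3 = 4.
The 7 still-open variables together cover exactly {1, 2, 3, 5, 6, 7, 8} — 7 values for 7 variables — and 6 appears only in v_8's list, so v_8 = 6.
The 6 still-open variables together cover exactly {1, 2, 3, 5, 7, 8} — 6 values for 6 variables — and 7 appears only in v_6's list, so v_6 = 7.
The 5 still-open variables together cover exactly {1, 2, 3, 5, 8} — 5 values for 5 variables — and 8 appears only in v_1's list, so v_1 = 8.

v_1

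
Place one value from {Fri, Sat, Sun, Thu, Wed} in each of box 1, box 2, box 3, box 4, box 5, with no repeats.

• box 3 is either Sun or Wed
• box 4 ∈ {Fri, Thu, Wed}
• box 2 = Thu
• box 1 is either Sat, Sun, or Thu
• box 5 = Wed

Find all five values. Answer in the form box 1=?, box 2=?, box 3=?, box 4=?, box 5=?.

box 1=Sat, box 2=Thu, box 3=Sun, box 4=Fri, box 5=Wed

box 2's domain is down to {Thu}, so box 2 = Thu. Remove Thu from box 1, box 4.
box 5 must be Wed (only option left). Remove Wed from box 3, box 4.
box 3's domain is down to {Sun}, so box 3 = Sun. Strike Sun from box 1.
box 4 has just one choice, so box 4 = Fri.
box 1 has just one choice, so box 1 = Sat.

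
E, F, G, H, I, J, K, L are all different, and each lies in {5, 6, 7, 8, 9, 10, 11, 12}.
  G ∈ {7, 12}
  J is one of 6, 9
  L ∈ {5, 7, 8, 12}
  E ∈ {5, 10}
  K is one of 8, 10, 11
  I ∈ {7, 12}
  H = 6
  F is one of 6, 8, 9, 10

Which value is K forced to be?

H's domain is down to {6}, so H = 6. Strike 6 from F, J.
J has just one choice, so J = 9. Remove 9 from F.
The 6 still-open variables together cover exactly {5, 7, 8, 10, 11, 12} — 6 values for 6 variables — and 11 appears only in K's list, so K = 11.

11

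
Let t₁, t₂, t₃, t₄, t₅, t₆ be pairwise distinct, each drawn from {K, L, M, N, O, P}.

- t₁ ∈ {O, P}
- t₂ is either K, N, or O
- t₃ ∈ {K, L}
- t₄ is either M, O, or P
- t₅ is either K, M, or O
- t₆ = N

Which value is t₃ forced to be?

t₆'s domain is down to {N}, so t₆ = N. Eliminate N elsewhere: t₂.
The 5 still-open variables draw from only 5 values {K, L, M, O, P}, so each is used; only t₃ can be L, hence t₃ = L.

L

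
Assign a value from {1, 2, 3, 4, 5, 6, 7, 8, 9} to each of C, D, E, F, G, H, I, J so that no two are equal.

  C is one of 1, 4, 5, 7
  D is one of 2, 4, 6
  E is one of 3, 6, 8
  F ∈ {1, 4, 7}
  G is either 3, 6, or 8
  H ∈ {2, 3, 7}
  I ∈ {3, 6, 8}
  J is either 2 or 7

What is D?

The 8 variables together cover exactly {1, 2, 3, 4, 5, 6, 7, 8} — 8 values for 8 variables — and 5 appears only in C's list, so C = 5.
Among the 7 still-open variables, 1 fits only F (and all 7 values in {1, 2, 3, 4, 6, 7, 8} must be used), so F = 1.
The 6 still-open variables draw from only 6 values {2, 3, 4, 6, 7, 8}, so each is used; only D can be 4, hence D = 4.

4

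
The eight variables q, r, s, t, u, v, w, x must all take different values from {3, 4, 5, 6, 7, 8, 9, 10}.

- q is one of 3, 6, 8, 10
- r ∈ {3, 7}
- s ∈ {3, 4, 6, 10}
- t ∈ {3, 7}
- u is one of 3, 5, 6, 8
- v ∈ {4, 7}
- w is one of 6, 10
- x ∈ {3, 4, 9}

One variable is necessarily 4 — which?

v

The 8 variables draw from only 8 values {3, 4, 5, 6, 7, 8, 9, 10}, so each is used; only u can be 5, hence u = 5.
The 7 still-open variables together cover exactly {3, 4, 6, 7, 8, 9, 10} — 7 values for 7 variables — and 8 appears only in q's list, so q = 8.
Among the 6 still-open variables, 9 fits only x (and all 6 values in {3, 4, 6, 7, 9, 10} must be used), so x = 9.
r and t between them cover only {3, 7} — a naked pair. Remove those values from s, v.
So 4 goes to v.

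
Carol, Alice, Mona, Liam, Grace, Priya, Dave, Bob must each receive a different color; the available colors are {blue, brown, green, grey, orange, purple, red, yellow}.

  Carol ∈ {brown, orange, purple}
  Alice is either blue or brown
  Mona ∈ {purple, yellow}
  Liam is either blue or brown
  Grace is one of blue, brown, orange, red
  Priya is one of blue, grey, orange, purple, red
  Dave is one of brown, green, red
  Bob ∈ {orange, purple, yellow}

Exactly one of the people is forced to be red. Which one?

Grace

Among the 8 variables, green fits only Dave (and all 8 values in {blue, brown, green, grey, orange, purple, red, yellow} must be used), so Dave = green.
The 7 still-open variables draw from only 7 values {blue, brown, grey, orange, purple, red, yellow}, so each is used; only Priya can be grey, hence Priya = grey.
The 6 still-open variables together cover exactly {blue, brown, orange, purple, red, yellow} — 6 values for 6 variables — and red appears only in Grace's list, so Grace = red.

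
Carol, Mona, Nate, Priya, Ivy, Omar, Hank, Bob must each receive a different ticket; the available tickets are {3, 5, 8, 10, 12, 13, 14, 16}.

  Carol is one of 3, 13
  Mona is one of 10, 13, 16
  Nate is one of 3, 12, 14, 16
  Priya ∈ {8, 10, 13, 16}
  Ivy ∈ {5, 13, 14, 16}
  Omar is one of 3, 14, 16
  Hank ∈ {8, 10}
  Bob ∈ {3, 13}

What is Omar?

Among the 8 variables, 5 fits only Ivy (and all 8 values in {3, 5, 8, 10, 12, 13, 14, 16} must be used), so Ivy = 5.
Among the 7 still-open variables, 12 fits only Nate (and all 7 values in {3, 8, 10, 12, 13, 14, 16} must be used), so Nate = 12.
Among the 6 still-open variables, 14 fits only Omar (and all 6 values in {3, 8, 10, 13, 14, 16} must be used), so Omar = 14.

14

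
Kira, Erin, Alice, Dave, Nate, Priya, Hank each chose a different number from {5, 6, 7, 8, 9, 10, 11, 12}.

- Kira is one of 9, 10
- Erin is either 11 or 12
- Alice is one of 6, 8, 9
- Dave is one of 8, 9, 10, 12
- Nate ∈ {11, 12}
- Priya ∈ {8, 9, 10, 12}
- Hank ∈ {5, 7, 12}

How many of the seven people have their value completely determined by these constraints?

1

Erin and Nate share exactly the 2 values {11, 12}; by pigeonhole those values go to them, so strike 11, 12 from Dave, Priya, Hank.
Kira, Dave, Priya share exactly the 3 values {8, 9, 10}; by pigeonhole those values go to them, so strike 8, 9, 10 from Alice.
Alice's domain is down to {6}, so Alice = 6.
Determined: Alice=6. The other people each still have more than one consistent value. That makes 1.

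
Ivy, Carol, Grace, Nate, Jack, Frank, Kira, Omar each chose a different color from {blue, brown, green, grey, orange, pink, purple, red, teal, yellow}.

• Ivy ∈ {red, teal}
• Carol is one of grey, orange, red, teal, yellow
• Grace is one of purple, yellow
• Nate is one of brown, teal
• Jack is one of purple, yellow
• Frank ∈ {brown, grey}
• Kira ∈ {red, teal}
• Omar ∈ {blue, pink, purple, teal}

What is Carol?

Ivy and Kira between them cover only {red, teal} — a naked pair. Remove those values from Carol, Nate, Omar.
That leaves Nate = brown. So Frank can't be brown.
Frank must be grey (only option left). So Carol can't be grey.
Grace and Jack share exactly the 2 values {purple, yellow}; by pigeonhole those values go to them, so strike purple, yellow from Carol, Omar.
So Carol = orange.

orange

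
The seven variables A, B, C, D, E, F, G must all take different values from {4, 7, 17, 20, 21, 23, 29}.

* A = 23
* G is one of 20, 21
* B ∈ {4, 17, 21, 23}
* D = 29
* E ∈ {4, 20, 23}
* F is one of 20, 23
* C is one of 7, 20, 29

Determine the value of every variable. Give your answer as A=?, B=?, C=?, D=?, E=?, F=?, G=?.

A must be 23 (only option left). So B, E, F can't be 23.
D's domain is down to {29}, so D = 29. Strike 29 from C.
F's domain is down to {20}, so F = 20. So C, E, G can't be 20.
That leaves G = 21. Eliminate 21 elsewhere: B.
That leaves C = 7.
That leaves E = 4. Strike 4 from B.
B has just one choice, so B = 17.

A=23, B=17, C=7, D=29, E=4, F=20, G=21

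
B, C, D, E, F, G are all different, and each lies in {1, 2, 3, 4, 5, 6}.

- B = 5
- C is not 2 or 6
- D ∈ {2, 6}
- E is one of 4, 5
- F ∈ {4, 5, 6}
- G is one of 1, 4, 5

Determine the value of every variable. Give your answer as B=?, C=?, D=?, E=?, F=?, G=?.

B=5, C=3, D=2, E=4, F=6, G=1

B has just one choice, so B = 5. Remove 5 from C, E, F, G.
E's domain is down to {4}, so E = 4. Strike 4 from C, F, G.
F must be 6 (only option left). So D can't be 6.
G's domain is down to {1}, so G = 1. Remove 1 from C.
C has just one choice, so C = 3.
That leaves D = 2.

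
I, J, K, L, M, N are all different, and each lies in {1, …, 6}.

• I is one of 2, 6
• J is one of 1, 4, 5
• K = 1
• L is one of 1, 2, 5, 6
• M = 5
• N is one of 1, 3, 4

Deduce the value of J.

K's domain is down to {1}, so K = 1. Eliminate 1 elsewhere: J, L, N.
M must be 5 (only option left). Eliminate 5 elsewhere: J, L.
So J = 4.

4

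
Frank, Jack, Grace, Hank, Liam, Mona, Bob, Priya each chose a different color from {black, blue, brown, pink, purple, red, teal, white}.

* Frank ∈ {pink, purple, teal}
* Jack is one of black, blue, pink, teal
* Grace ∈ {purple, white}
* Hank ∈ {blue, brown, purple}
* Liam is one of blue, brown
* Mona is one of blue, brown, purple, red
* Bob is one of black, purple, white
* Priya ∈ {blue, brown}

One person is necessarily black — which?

Bob

The 8 variables together cover exactly {black, blue, brown, pink, purple, red, teal, white} — 8 values for 8 variables — and red appears only in Mona's list, so Mona = red.
Liam and Priya share exactly the 2 values {blue, brown}; by pigeonhole those values go to them, so strike blue, brown from Jack, Hank.
Hank's domain is down to {purple}, so Hank = purple. Eliminate purple elsewhere: Frank, Grace, Bob.
Grace must be white (only option left). So Bob can't be white.
So black goes to Bob.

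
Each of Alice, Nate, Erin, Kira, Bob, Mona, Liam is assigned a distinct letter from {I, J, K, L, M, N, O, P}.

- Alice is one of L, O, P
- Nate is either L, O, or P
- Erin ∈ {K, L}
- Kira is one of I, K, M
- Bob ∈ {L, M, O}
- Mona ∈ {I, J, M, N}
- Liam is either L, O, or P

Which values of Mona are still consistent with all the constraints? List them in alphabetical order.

Alice, Nate, Liam between them cover only {L, O, P} — a naked triple. Remove those values from Erin, Bob.
Erin must be K (only option left). So Kira can't be K.
Bob has just one choice, so Bob = M. So Kira, Mona can't be M.
Kira's domain is down to {I}, so Kira = I. So Mona can't be I.
No further eliminations apply; Mona can still be any of J, N.

J, N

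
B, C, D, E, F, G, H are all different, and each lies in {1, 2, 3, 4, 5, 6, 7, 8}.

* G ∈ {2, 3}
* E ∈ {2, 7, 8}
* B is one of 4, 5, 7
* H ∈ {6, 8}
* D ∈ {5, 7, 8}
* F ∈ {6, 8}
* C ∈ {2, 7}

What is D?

Among the 7 variables, 3 fits only G (and all 7 values in {2, 3, 4, 5, 6, 7, 8} must be used), so G = 3.
Among the 6 still-open variables, 4 fits only B (and all 6 values in {2, 4, 5, 6, 7, 8} must be used), so B = 4.
Among the 5 still-open variables, 5 fits only D (and all 5 values in {2, 5, 6, 7, 8} must be used), so D = 5.

5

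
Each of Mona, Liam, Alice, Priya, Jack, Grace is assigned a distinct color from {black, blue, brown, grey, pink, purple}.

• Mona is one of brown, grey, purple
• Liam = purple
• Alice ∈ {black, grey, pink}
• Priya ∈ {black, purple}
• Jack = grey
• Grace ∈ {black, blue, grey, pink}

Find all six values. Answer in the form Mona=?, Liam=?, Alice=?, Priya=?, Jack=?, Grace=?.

Liam has just one choice, so Liam = purple. Strike purple from Mona, Priya.
That leaves Priya = black. Remove black from Alice, Grace.
That leaves Jack = grey. Remove grey from Mona, Alice, Grace.
Mona must be brown (only option left).
Alice must be pink (only option left). So Grace can't be pink.
That leaves Grace = blue.

Mona=brown, Liam=purple, Alice=pink, Priya=black, Jack=grey, Grace=blue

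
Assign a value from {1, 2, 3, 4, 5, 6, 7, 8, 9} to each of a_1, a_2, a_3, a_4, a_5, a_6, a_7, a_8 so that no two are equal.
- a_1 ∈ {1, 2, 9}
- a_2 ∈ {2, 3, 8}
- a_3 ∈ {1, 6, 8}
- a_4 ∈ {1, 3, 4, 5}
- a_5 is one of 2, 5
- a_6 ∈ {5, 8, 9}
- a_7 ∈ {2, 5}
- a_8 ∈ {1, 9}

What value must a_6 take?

8

The 8 variables together cover exactly {1, 2, 3, 4, 5, 6, 8, 9} — 8 values for 8 variables — and 4 appears only in a_4's list, so a_4 = 4.
Among the 7 still-open variables, 3 fits only a_2 (and all 7 values in {1, 2, 3, 5, 6, 8, 9} must be used), so a_2 = 3.
The 6 still-open variables draw from only 6 values {1, 2, 5, 6, 8, 9}, so each is used; only a_3 can be 6, hence a_3 = 6.
The 5 still-open variables together cover exactly {1, 2, 5, 8, 9} — 5 values for 5 variables — and 8 appears only in a_6's list, so a_6 = 8.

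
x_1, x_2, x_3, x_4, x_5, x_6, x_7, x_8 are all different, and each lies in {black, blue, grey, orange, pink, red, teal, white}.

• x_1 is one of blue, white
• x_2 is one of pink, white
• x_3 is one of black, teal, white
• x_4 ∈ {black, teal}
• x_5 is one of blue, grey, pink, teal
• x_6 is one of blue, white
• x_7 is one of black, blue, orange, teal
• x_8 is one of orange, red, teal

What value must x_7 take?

orange

Among the 8 variables, grey fits only x_5 (and all 8 values in {black, blue, grey, orange, pink, red, teal, white} must be used), so x_5 = grey.
The 7 still-open variables draw from only 7 values {black, blue, orange, pink, red, teal, white}, so each is used; only x_2 can be pink, hence x_2 = pink.
The 6 still-open variables draw from only 6 values {black, blue, orange, red, teal, white}, so each is used; only x_8 can be red, hence x_8 = red.
The 5 still-open variables draw from only 5 values {black, blue, orange, teal, white}, so each is used; only x_7 can be orange, hence x_7 = orange.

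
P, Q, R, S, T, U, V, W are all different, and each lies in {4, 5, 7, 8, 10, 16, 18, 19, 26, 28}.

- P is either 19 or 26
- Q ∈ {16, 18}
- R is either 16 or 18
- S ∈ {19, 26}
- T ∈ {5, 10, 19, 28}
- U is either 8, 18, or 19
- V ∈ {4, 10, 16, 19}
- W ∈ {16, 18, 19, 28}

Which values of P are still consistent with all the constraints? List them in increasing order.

P and S between them cover only {19, 26} — a naked pair. Remove those values from T, U, V, W.
Q and R share exactly the 2 values {16, 18}; by pigeonhole those values go to them, so strike 16, 18 from U, V, W.
That leaves U = 8.
W's domain is down to {28}, so W = 28. Strike 28 from T.
No further eliminations apply; P can still be any of 19, 26.

19, 26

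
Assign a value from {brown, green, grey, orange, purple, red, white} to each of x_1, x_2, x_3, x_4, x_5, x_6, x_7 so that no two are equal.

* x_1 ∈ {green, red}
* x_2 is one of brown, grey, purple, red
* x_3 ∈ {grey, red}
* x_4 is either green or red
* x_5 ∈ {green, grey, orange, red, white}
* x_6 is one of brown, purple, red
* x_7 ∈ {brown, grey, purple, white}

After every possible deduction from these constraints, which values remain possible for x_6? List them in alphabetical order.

brown, purple

Among the 7 variables, orange fits only x_5 (and all 7 values in {brown, green, grey, orange, purple, red, white} must be used), so x_5 = orange.
Among the 6 still-open variables, white fits only x_7 (and all 6 values in {brown, green, grey, purple, red, white} must be used), so x_7 = white.
The 2 variables x_1 and x_4 are confined to {green, red}, which locks those values in; drop them from x_2, x_3, x_6.
x_3 must be grey (only option left). Strike grey from x_2.
No further eliminations apply; x_6 can still be any of brown, purple.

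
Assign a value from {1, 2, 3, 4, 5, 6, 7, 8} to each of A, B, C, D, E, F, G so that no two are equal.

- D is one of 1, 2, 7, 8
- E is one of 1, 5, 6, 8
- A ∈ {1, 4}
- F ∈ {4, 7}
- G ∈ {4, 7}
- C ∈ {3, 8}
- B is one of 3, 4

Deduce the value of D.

2

The 2 variables F and G are confined to {4, 7}, which locks those values in; drop them from A, B, D.
A has just one choice, so A = 1. Eliminate 1 elsewhere: D, E.
That leaves B = 3. Eliminate 3 elsewhere: C.
C must be 8 (only option left). So D, E can't be 8.
So D = 2.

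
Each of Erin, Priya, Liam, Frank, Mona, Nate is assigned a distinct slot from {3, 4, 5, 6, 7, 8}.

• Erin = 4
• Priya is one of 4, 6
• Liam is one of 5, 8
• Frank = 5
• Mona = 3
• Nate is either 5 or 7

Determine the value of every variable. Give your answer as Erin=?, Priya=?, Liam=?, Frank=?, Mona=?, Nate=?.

Erin must be 4 (only option left). Eliminate 4 elsewhere: Priya.
Priya's domain is down to {6}, so Priya = 6.
Frank must be 5 (only option left). So Liam, Nate can't be 5.
That leaves Mona = 3.
Nate must be 7 (only option left).
That leaves Liam = 8.

Erin=4, Priya=6, Liam=8, Frank=5, Mona=3, Nate=7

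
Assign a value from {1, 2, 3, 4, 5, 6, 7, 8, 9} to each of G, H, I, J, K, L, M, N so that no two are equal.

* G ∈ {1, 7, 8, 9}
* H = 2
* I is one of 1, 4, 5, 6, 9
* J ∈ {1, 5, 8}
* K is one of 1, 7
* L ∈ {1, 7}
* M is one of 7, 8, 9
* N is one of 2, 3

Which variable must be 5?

H has just one choice, so H = 2. Remove 2 from N.
N's domain is down to {3}, so N = 3.
K and L between them cover only {1, 7} — a naked pair. Remove those values from G, I, J, M.
G and M between them cover only {8, 9} — a naked pair. Remove those values from I, J.
So 5 goes to J.

J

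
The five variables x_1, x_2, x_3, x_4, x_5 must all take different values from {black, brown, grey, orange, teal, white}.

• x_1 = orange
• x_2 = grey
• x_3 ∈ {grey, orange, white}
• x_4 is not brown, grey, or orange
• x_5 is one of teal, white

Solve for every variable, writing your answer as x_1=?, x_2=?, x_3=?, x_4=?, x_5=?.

x_1 has just one choice, so x_1 = orange. Remove orange from x_3.
x_2 must be grey (only option left). Eliminate grey elsewhere: x_3.
That leaves x_3 = white. So x_4, x_5 can't be white.
x_5 must be teal (only option left). Strike teal from x_4.
x_4's domain is down to {black}, so x_4 = black.

x_1=orange, x_2=grey, x_3=white, x_4=black, x_5=teal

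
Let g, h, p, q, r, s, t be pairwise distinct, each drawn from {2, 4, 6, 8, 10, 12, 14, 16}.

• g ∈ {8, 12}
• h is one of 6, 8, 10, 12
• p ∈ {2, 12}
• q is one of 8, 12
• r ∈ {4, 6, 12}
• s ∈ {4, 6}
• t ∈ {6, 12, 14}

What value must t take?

14

The 7 variables draw from only 7 values {2, 4, 6, 8, 10, 12, 14}, so each is used; only p can be 2, hence p = 2.
Among the 6 still-open variables, 10 fits only h (and all 6 values in {4, 6, 8, 10, 12, 14} must be used), so h = 10.
The 5 still-open variables draw from only 5 values {4, 6, 8, 12, 14}, so each is used; only t can be 14, hence t = 14.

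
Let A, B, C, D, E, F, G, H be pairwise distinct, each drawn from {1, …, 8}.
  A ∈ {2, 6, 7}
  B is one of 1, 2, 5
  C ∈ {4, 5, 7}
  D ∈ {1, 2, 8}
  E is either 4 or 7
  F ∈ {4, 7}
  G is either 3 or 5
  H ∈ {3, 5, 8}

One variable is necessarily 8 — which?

H

Among the 8 variables, 6 fits only A (and all 8 values in {1, 2, 3, 4, 5, 6, 7, 8} must be used), so A = 6.
E and F share exactly the 2 values {4, 7}; by pigeonhole those values go to them, so strike 4, 7 from C.
C has just one choice, so C = 5. Strike 5 from B, G, H.
That leaves G = 3. Remove 3 from H.
So 8 goes to H.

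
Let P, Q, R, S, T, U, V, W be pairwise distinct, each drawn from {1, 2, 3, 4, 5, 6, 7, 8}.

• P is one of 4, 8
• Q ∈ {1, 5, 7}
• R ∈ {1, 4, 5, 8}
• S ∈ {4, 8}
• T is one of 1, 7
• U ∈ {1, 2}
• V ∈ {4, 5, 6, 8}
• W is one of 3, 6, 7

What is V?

6

The 8 variables together cover exactly {1, 2, 3, 4, 5, 6, 7, 8} — 8 values for 8 variables — and 2 appears only in U's list, so U = 2.
Among the 7 still-open variables, 3 fits only W (and all 7 values in {1, 3, 4, 5, 6, 7, 8} must be used), so W = 3.
Among the 6 still-open variables, 6 fits only V (and all 6 values in {1, 4, 5, 6, 7, 8} must be used), so V = 6.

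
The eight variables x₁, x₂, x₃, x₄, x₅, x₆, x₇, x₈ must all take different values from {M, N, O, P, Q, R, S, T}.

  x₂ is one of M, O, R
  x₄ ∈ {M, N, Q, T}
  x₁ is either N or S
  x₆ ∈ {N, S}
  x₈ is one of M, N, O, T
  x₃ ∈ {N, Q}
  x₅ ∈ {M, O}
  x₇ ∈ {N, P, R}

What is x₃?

Q

The 8 variables draw from only 8 values {M, N, O, P, Q, R, S, T}, so each is used; only x₇ can be P, hence x₇ = P.
Among the 7 still-open variables, R fits only x₂ (and all 7 values in {M, N, O, Q, R, S, T} must be used), so x₂ = R.
x₁ and x₆ share exactly the 2 values {N, S}; by pigeonhole those values go to them, so strike N, S from x₃, x₄, x₈.
So x₃ = Q.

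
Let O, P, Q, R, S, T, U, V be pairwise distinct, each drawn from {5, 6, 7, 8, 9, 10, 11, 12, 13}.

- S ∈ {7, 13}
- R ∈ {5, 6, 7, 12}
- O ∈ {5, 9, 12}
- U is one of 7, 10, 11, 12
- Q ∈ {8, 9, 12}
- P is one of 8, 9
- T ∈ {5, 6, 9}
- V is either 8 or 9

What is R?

P and V share exactly the 2 values {8, 9}; by pigeonhole those values go to them, so strike 8, 9 from O, Q, T.
Q has just one choice, so Q = 12. Remove 12 from O, R, U.
That leaves O = 5. Strike 5 from R, T.
That leaves T = 6. Eliminate 6 elsewhere: R.
So R = 7.

7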